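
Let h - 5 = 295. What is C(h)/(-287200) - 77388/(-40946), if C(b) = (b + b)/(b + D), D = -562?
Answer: 14557982427/7702597736 ≈ 1.8900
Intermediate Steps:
h = 300 (h = 5 + 295 = 300)
C(b) = 2*b/(-562 + b) (C(b) = (b + b)/(b - 562) = (2*b)/(-562 + b) = 2*b/(-562 + b))
C(h)/(-287200) - 77388/(-40946) = (2*300/(-562 + 300))/(-287200) - 77388/(-40946) = (2*300/(-262))*(-1/287200) - 77388*(-1/40946) = (2*300*(-1/262))*(-1/287200) + 38694/20473 = -300/131*(-1/287200) + 38694/20473 = 3/376232 + 38694/20473 = 14557982427/7702597736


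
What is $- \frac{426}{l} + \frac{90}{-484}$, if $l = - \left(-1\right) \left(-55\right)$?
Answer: $\frac{9147}{1210} \approx 7.5595$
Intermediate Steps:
$l = -55$ ($l = \left(-1\right) 55 = -55$)
$- \frac{426}{l} + \frac{90}{-484} = - \frac{426}{-55} + \frac{90}{-484} = \left(-426\right) \left(- \frac{1}{55}\right) + 90 \left(- \frac{1}{484}\right) = \frac{426}{55} - \frac{45}{242} = \frac{9147}{1210}$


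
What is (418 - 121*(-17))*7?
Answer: 17325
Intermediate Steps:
(418 - 121*(-17))*7 = (418 - 1*(-2057))*7 = (418 + 2057)*7 = 2475*7 = 17325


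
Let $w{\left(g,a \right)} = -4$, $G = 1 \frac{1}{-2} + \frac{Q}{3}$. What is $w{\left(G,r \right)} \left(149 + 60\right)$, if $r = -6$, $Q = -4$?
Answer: $-836$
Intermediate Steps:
$G = - \frac{11}{6}$ ($G = 1 \frac{1}{-2} - \frac{4}{3} = 1 \left(- \frac{1}{2}\right) - \frac{4}{3} = - \frac{1}{2} - \frac{4}{3} = - \frac{11}{6} \approx -1.8333$)
$w{\left(G,r \right)} \left(149 + 60\right) = - 4 \left(149 + 60\right) = \left(-4\right) 209 = -836$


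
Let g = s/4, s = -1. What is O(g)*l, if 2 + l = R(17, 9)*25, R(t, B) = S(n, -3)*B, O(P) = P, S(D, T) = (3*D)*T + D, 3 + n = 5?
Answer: 1801/2 ≈ 900.50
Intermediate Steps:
n = 2 (n = -3 + 5 = 2)
S(D, T) = D + 3*D*T (S(D, T) = 3*D*T + D = D + 3*D*T)
g = -1/4 ≈ -0.25000
R(t, B) = -16*B (R(t, B) = (2*(1 + 3*(-3)))*B = (2*(1 - 9))*B = (2*(-8))*B = -16*B)
l = -3602 (l = -2 - 16*9*25 = -2 - 144*25 = -2 - 3600 = -3602)
O(g)*l = -1/4*(-3602) = 1801/2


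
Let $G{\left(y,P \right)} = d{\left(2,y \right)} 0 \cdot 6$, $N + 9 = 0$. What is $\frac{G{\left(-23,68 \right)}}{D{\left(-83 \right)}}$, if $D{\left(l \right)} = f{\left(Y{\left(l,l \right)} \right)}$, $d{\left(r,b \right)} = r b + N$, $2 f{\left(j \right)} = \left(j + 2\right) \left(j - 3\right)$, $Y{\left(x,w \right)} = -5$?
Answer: $0$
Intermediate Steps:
$N = -9$ ($N = -9 + 0 = -9$)
$f{\left(j \right)} = \frac{\left(-3 + j\right) \left(2 + j\right)}{2}$ ($f{\left(j \right)} = \frac{\left(j + 2\right) \left(j - 3\right)}{2} = \frac{\left(2 + j\right) \left(-3 + j\right)}{2} = \frac{\left(-3 + j\right) \left(2 + j\right)}{2}$)
$d{\left(r,b \right)} = -9 + b r$ ($d{\left(r,b \right)} = r b - 9 = b r - 9 = -9 + b r$)
$D{\left(l \right)} = 12$ ($D{\left(l \right)} = -3 + \frac{\left(-5\right)^{2}}{2} - - \frac{5}{2} = -3 + \frac{1}{2} \cdot 25 + \frac{5}{2} = -3 + \frac{25}{2} + \frac{5}{2} = 12$)
$G{\left(y,P \right)} = 0$ ($G{\left(y,P \right)} = \left(-9 + y 2\right) 0 \cdot 6 = \left(-9 + 2 y\right) 0 \cdot 6 = 0 \cdot 6 = 0$)
$\frac{G{\left(-23,68 \right)}}{D{\left(-83 \right)}} = \frac{0}{12} = 0 \cdot \frac{1}{12} = 0$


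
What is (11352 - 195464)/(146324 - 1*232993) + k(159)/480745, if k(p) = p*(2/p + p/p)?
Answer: 88524877149/41665688405 ≈ 2.1246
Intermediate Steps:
k(p) = p*(1 + 2/p) (k(p) = p*(2/p + 1) = p*(1 + 2/p))
(11352 - 195464)/(146324 - 1*232993) + k(159)/480745 = (11352 - 195464)/(146324 - 1*232993) + (2 + 159)/480745 = -184112/(146324 - 232993) + 161*(1/480745) = -184112/(-86669) + 161/480745 = -184112*(-1/86669) + 161/480745 = 184112/86669 + 161/480745 = 88524877149/41665688405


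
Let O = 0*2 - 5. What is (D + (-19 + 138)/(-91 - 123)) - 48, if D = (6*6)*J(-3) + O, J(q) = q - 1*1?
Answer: -42277/214 ≈ -197.56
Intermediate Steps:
J(q) = -1 + q (J(q) = q - 1 = -1 + q)
O = -5 (O = 0 - 5 = -5)
D = -149 (D = (6*6)*(-1 - 3) - 5 = 36*(-4) - 5 = -144 - 5 = -149)
(D + (-19 + 138)/(-91 - 123)) - 48 = (-149 + (-19 + 138)/(-91 - 123)) - 48 = (-149 + 119/(-214)) - 48 = (-149 + 119*(-1/214)) - 48 = (-149 - 119/214) - 48 = -32005/214 - 48 = -42277/214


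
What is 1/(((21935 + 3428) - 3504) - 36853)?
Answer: -1/14994 ≈ -6.6693e-5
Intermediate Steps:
1/(((21935 + 3428) - 3504) - 36853) = 1/((25363 - 3504) - 36853) = 1/(21859 - 36853) = 1/(-14994) = -1/14994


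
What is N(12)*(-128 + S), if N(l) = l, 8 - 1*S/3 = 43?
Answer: -2796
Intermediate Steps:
S = -105 (S = 24 - 3*43 = 24 - 129 = -105)
N(12)*(-128 + S) = 12*(-128 - 105) = 12*(-233) = -2796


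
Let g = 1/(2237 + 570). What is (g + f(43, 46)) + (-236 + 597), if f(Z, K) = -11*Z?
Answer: -314383/2807 ≈ -112.00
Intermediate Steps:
g = 1/2807 ≈ 0.00035625
(g + f(43, 46)) + (-236 + 597) = (1/2807 - 11*43) + (-236 + 597) = (1/2807 - 473) + 361 = -1327710/2807 + 361 = -314383/2807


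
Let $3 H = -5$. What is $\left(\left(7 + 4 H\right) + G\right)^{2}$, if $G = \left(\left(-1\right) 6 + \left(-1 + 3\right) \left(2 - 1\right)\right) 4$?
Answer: $\frac{2209}{9} \approx 245.44$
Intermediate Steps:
$H = - \frac{5}{3}$ ($H = \frac{1}{3} \left(-5\right) = - \frac{5}{3} \approx -1.6667$)
$G = -16$ ($G = \left(-6 + 2 \cdot 1\right) 4 = \left(-6 + 2\right) 4 = \left(-4\right) 4 = -16$)
$\left(\left(7 + 4 H\right) + G\right)^{2} = \left(\left(7 + 4 \left(- \frac{5}{3}\right)\right) - 16\right)^{2} = \left(\left(7 - \frac{20}{3}\right) - 16\right)^{2} = \left(\frac{1}{3} - 16\right)^{2} = \left(- \frac{47}{3}\right)^{2} = \frac{2209}{9}$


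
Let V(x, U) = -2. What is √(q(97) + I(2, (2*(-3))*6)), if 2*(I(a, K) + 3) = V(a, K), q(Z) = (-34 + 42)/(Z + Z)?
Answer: 8*I*√582/97 ≈ 1.9897*I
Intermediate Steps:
q(Z) = 4/Z (q(Z) = 8/((2*Z)) = 8*(1/(2*Z)) = 4/Z)
I(a, K) = -4 (I(a, K) = -3 + (½)*(-2) = -3 - 1 = -4)
√(q(97) + I(2, (2*(-3))*6)) = √(4/97 - 4) = √(-384/97) = 8*I*√582/97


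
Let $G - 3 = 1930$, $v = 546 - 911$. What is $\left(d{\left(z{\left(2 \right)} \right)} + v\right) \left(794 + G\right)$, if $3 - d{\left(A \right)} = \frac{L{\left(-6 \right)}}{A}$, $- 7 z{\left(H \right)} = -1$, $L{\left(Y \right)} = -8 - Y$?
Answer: $-948996$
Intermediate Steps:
$z{\left(H \right)} = \frac{1}{7}$ ($z{\left(H \right)} = \left(- \frac{1}{7}\right) \left(-1\right) = \frac{1}{7}$)
$v = -365$
$G = 1933$ ($G = 3 + 1930 = 1933$)
$d{\left(A \right)} = 3 + \frac{2}{A}$ ($d{\left(A \right)} = 3 - \frac{-8 - -6}{A} = 3 - \frac{-8 + 6}{A} = 3 - - \frac{2}{A} = 3 + \frac{2}{A}$)
$\left(d{\left(z{\left(2 \right)} \right)} + v\right) \left(794 + G\right) = \left(\left(3 + 2 \frac{1}{\frac{1}{7}}\right) - 365\right) \left(794 + 1933\right) = \left(\left(3 + 2 \cdot 7\right) - 365\right) 2727 = \left(\left(3 + 14\right) - 365\right) 2727 = \left(17 - 365\right) 2727 = \left(-348\right) 2727 = -948996$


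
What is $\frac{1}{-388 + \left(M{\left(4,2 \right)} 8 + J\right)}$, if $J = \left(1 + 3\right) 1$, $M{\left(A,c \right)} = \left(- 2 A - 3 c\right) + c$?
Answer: $- \frac{1}{480} \approx -0.0020833$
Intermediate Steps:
$M{\left(A,c \right)} = - 2 A - 2 c$ ($M{\left(A,c \right)} = \left(- 3 c - 2 A\right) + c = - 2 A - 2 c$)
$J = 4$ ($J = 4 \cdot 1 = 4$)
$\frac{1}{-388 + \left(M{\left(4,2 \right)} 8 + J\right)} = \frac{1}{-388 + \left(\left(\left(-2\right) 4 - 4\right) 8 + 4\right)} = \frac{1}{-388 + \left(\left(-8 - 4\right) 8 + 4\right)} = \frac{1}{-388 + \left(\left(-12\right) 8 + 4\right)} = \frac{1}{-388 + \left(-96 + 4\right)} = \frac{1}{-388 - 92} = \frac{1}{-480} = - \frac{1}{480}$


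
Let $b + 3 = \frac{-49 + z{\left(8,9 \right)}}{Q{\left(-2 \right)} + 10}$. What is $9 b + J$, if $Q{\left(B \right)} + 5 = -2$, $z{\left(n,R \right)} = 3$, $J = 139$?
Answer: $-26$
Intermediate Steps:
$Q{\left(B \right)} = -7$ ($Q{\left(B \right)} = -5 - 2 = -7$)
$b = - \frac{55}{3}$ ($b = -3 + \frac{-49 + 3}{-7 + 10} = -3 - \frac{46}{3} = - \frac{55}{3} \approx -18.333$)
$9 b + J = 9 \left(- \frac{55}{3}\right) + 139 = -165 + 139 = -26$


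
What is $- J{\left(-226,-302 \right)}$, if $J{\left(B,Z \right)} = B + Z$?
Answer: $528$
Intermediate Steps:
$- J{\left(-226,-302 \right)} = - (-226 - 302) = \left(-1\right) \left(-528\right) = 528$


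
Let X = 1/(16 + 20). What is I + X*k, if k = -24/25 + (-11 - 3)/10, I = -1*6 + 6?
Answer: -59/900 ≈ -0.065556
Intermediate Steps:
X = 1/36 ≈ 0.027778
I = 0 (I = -6 + 6 = 0)
k = -59/25 (k = -24*1/25 - 14*⅒ = -24/25 - 7/5 = -59/25 ≈ -2.3600)
I + X*k = 0 + (1/36)*(-59/25) = 0 - 59/900 = -59/900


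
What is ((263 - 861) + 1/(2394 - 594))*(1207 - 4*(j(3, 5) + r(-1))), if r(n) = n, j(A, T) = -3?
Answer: -1316435977/1800 ≈ -7.3135e+5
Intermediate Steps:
((263 - 861) + 1/(2394 - 594))*(1207 - 4*(j(3, 5) + r(-1))) = ((263 - 861) + 1/(2394 - 594))*(1207 - 4*(-3 - 1)) = (-598 + 1/1800)*(1207 - 4*(-4)) = (-598 + 1/1800)*(1207 + 16) = -1076399/1800*1223 = -1316435977/1800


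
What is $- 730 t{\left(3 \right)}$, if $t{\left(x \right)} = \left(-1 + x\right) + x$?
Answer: $-3650$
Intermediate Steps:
$t{\left(x \right)} = -1 + 2 x$
$- 730 t{\left(3 \right)} = - 730 \left(-1 + 2 \cdot 3\right) = - 730 \left(-1 + 6\right) = \left(-730\right) 5 = -3650$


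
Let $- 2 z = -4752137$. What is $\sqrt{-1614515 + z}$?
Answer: $\frac{\sqrt{3046214}}{2} \approx 872.67$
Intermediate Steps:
$z = \frac{4752137}{2}$ ($z = \left(- \frac{1}{2}\right) \left(-4752137\right) = \frac{4752137}{2} \approx 2.3761 \cdot 10^{6}$)
$\sqrt{-1614515 + z} = \sqrt{-1614515 + \frac{4752137}{2}} = \sqrt{\frac{1523107}{2}} = \frac{\sqrt{3046214}}{2}$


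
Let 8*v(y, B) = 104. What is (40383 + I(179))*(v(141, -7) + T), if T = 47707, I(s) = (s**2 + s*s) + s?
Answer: 4993611680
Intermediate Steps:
I(s) = s + 2*s**2 (I(s) = (s**2 + s**2) + s = 2*s**2 + s = s + 2*s**2)
v(y, B) = 13 (v(y, B) = (1/8)*104 = 13)
(40383 + I(179))*(v(141, -7) + T) = (40383 + 179*(1 + 2*179))*(13 + 47707) = (40383 + 179*(1 + 358))*47720 = (40383 + 179*359)*47720 = (40383 + 64261)*47720 = 104644*47720 = 4993611680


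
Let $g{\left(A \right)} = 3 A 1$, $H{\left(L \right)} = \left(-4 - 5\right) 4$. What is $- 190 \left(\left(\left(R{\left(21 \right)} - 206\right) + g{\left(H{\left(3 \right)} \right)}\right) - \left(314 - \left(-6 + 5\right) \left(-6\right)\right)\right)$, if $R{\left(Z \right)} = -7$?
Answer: $119510$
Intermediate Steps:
$H{\left(L \right)} = -36$ ($H{\left(L \right)} = \left(-9\right) 4 = -36$)
$g{\left(A \right)} = 3 A$
$- 190 \left(\left(\left(R{\left(21 \right)} - 206\right) + g{\left(H{\left(3 \right)} \right)}\right) - \left(314 - \left(-6 + 5\right) \left(-6\right)\right)\right) = - 190 \left(\left(\left(-7 - 206\right) + 3 \left(-36\right)\right) - \left(314 - \left(-6 + 5\right) \left(-6\right)\right)\right) = - 190 \left(\left(-213 - 108\right) - 308\right) = - 190 \left(-321 + \left(-314 + 6\right)\right) = - 190 \left(-321 - 308\right) = \left(-190\right) \left(-629\right) = 119510$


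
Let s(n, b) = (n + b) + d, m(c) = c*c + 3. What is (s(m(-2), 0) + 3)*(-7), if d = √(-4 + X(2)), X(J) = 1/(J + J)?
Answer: -70 - 7*I*√15/2 ≈ -70.0 - 13.555*I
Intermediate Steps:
X(J) = 1/(2*J)
m(c) = 3 + c² (m(c) = c² + 3 = 3 + c²)
d = I*√15/2 (d = √(-4 + (½)/2) = √(-4 + (½)*(½)) = √(-4 + ¼) = √(-15/4) = I*√15/2 ≈ 1.9365*I)
s(n, b) = b + n + I*√15/2 (s(n, b) = (n + b) + I*√15/2 = (b + n) + I*√15/2 = b + n + I*√15/2)
(s(m(-2), 0) + 3)*(-7) = ((0 + (3 + (-2)²) + I*√15/2) + 3)*(-7) = ((0 + (3 + 4) + I*√15/2) + 3)*(-7) = ((0 + 7 + I*√15/2) + 3)*(-7) = ((7 + I*√15/2) + 3)*(-7) = (10 + I*√15/2)*(-7) = -70 - 7*I*√15/2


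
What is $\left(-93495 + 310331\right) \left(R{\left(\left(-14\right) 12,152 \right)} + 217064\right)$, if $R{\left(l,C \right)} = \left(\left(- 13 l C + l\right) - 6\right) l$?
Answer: $-12039673186208$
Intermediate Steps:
$R{\left(l,C \right)} = l \left(-6 + l - 13 C l\right)$ ($R{\left(l,C \right)} = \left(\left(- 13 C l + l\right) - 6\right) l = \left(\left(l - 13 C l\right) - 6\right) l = \left(-6 + l - 13 C l\right) l = l \left(-6 + l - 13 C l\right)$)
$\left(-93495 + 310331\right) \left(R{\left(\left(-14\right) 12,152 \right)} + 217064\right) = \left(-93495 + 310331\right) \left(\left(-14\right) 12 \left(-6 - 168 - 1976 \left(\left(-14\right) 12\right)\right) + 217064\right) = 216836 \left(- 168 \left(-6 - 168 - 1976 \left(-168\right)\right) + 217064\right) = 216836 \left(- 168 \left(-6 - 168 + 331968\right) + 217064\right) = 216836 \left(\left(-168\right) 331794 + 217064\right) = 216836 \left(-55741392 + 217064\right) = 216836 \left(-55524328\right) = -12039673186208$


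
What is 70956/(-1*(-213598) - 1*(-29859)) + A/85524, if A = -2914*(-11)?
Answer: 6936105811/10410708234 ≈ 0.66625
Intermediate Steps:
A = 32054
70956/(-1*(-213598) - 1*(-29859)) + A/85524 = 70956/(-1*(-213598) - 1*(-29859)) + 32054/85524 = 70956/(213598 + 29859) + 32054*(1/85524) = 70956/243457 + 16027/42762 = 6936105811/10410708234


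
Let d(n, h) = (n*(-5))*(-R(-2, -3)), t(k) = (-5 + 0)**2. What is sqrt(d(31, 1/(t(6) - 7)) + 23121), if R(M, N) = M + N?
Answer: sqrt(22346) ≈ 149.49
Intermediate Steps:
t(k) = 25 (t(k) = (-5)**2 = 25)
d(n, h) = -25*n (d(n, h) = (n*(-5))*(-(-2 - 3)) = (-5*n)*(-1*(-5)) = -5*n*5 = -25*n)
sqrt(d(31, 1/(t(6) - 7)) + 23121) = sqrt(-25*31 + 23121) = sqrt(-775 + 23121) = sqrt(22346)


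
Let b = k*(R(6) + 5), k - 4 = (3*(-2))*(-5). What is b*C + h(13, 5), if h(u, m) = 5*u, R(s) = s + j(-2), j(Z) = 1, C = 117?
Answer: 47801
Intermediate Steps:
k = 34 (k = 4 + (3*(-2))*(-5) = 4 - 6*(-5) = 4 + 30 = 34)
R(s) = 1 + s (R(s) = s + 1 = 1 + s)
b = 408 (b = 34*((1 + 6) + 5) = 34*(7 + 5) = 34*12 = 408)
b*C + h(13, 5) = 408*117 + 5*13 = 47736 + 65 = 47801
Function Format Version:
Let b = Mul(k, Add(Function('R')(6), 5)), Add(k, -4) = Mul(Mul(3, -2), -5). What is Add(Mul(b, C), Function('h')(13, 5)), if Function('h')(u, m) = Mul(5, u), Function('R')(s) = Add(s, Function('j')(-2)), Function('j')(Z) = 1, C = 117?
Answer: 47801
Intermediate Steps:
k = 34 (k = Add(4, Mul(Mul(3, -2), -5)) = Add(4, Mul(-6, -5)) = Add(4, 30) = 34)
Function('R')(s) = Add(1, s) (Function('R')(s) = Add(s, 1) = Add(1, s))
b = 408 (b = Mul(34, Add(Add(1, 6), 5)) = Mul(34, Add(7, 5)) = Mul(34, 12) = 408)
Add(Mul(b, C), Function('h')(13, 5)) = Add(Mul(408, 117), Mul(5, 13)) = Add(47736, 65) = 47801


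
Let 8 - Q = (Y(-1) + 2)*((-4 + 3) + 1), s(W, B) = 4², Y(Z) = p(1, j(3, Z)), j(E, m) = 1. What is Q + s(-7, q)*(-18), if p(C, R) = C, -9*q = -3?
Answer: -280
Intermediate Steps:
q = ⅓ (q = -⅑*(-3) = ⅓ ≈ 0.33333)
Y(Z) = 1
s(W, B) = 16
Q = 8 (Q = 8 - (1 + 2)*((-4 + 3) + 1) = 8 - 3*(-1 + 1) = 8 - 3*0 = 8 - 1*0 = 8 + 0 = 8)
Q + s(-7, q)*(-18) = 8 + 16*(-18) = 8 - 288 = -280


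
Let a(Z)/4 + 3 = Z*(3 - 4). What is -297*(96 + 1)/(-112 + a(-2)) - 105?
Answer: 16629/116 ≈ 143.35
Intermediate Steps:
a(Z) = -12 - 4*Z (a(Z) = -12 + 4*(Z*(3 - 4)) = -12 + 4*(Z*(-1)) = -12 + 4*(-Z) = -12 - 4*Z)
-297*(96 + 1)/(-112 + a(-2)) - 105 = -297*(96 + 1)/(-112 + (-12 - 4*(-2))) - 105 = -28809/(-112 + (-12 + 8)) - 105 = -28809/(-112 - 4) - 105 = -28809/(-116) - 105 = -28809*(-1)/116 - 105 = -297*(-97/116) - 105 = 28809/116 - 105 = 16629/116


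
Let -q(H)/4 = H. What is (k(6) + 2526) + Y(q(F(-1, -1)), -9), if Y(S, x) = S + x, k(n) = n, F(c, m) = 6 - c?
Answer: 2495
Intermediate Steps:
q(H) = -4*H
(k(6) + 2526) + Y(q(F(-1, -1)), -9) = (6 + 2526) + (-4*(6 - 1*(-1)) - 9) = 2532 + (-4*(6 + 1) - 9) = 2532 + (-4*7 - 9) = 2532 + (-28 - 9) = 2532 - 37 = 2495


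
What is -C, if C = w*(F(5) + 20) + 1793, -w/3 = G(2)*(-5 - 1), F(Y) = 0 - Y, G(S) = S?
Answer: -2333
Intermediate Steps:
F(Y) = -Y
w = 36 (w = -6*(-5 - 1) = -6*(-6) = -3*(-12) = 36)
C = 2333 (C = 36*(-1*5 + 20) + 1793 = 36*(-5 + 20) + 1793 = 36*15 + 1793 = 540 + 1793 = 2333)
-C = -1*2333 = -2333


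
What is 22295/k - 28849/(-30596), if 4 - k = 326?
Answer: -48060603/703708 ≈ -68.296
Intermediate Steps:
k = -322 (k = 4 - 1*326 = 4 - 326 = -322)
22295/k - 28849/(-30596) = 22295/(-322) - 28849/(-30596) = 22295*(-1/322) - 28849*(-1/30596) = -3185/46 + 28849/30596 = -48060603/703708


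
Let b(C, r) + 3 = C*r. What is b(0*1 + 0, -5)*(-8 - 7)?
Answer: 45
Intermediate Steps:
b(C, r) = -3 + C*r
b(0*1 + 0, -5)*(-8 - 7) = (-3 + (0*1 + 0)*(-5))*(-8 - 7) = (-3 + (0 + 0)*(-5))*(-15) = (-3 + 0*(-5))*(-15) = (-3 + 0)*(-15) = -3*(-15) = 45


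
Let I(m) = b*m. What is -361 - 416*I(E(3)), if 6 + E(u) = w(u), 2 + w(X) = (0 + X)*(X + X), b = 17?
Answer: -71081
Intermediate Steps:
w(X) = -2 + 2*X² (w(X) = -2 + (0 + X)*(X + X) = -2 + X*(2*X) = -2 + 2*X²)
E(u) = -8 + 2*u² (E(u) = -6 + (-2 + 2*u²) = -8 + 2*u²)
I(m) = 17*m
-361 - 416*I(E(3)) = -361 - 7072*(-8 + 2*3²) = -361 - 7072*(-8 + 2*9) = -361 - 7072*(-8 + 18) = -361 - 7072*10 = -361 - 416*170 = -361 - 70720 = -71081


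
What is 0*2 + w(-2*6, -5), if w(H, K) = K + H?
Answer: -17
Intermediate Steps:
w(H, K) = H + K
0*2 + w(-2*6, -5) = 0*2 + (-2*6 - 5) = 0 + (-12 - 5) = 0 - 17 = -17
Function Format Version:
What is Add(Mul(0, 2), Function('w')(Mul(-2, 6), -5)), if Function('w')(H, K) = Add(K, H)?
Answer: -17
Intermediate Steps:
Function('w')(H, K) = Add(H, K)
Add(Mul(0, 2), Function('w')(Mul(-2, 6), -5)) = Add(Mul(0, 2), Add(Mul(-2, 6), -5)) = Add(0, Add(-12, -5)) = Add(0, -17) = -17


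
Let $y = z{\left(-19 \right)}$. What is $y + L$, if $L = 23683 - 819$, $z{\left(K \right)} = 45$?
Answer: $22909$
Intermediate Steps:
$y = 45$
$L = 22864$ ($L = 23683 - 819 = 22864$)
$y + L = 45 + 22864 = 22909$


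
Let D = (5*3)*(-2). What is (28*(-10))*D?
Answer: 8400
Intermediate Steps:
D = -30 (D = 15*(-2) = -30)
(28*(-10))*D = (28*(-10))*(-30) = -280*(-30) = 8400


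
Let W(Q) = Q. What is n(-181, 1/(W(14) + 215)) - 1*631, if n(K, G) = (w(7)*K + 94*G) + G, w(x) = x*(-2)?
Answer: 435882/229 ≈ 1903.4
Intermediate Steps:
w(x) = -2*x
n(K, G) = -14*K + 95*G (n(K, G) = ((-2*7)*K + 94*G) + G = (-14*K + 94*G) + G = -14*K + 95*G)
n(-181, 1/(W(14) + 215)) - 1*631 = (-14*(-181) + 95/(14 + 215)) - 1*631 = (2534 + 95/229) - 631 = 580381/229 - 631 = 435882/229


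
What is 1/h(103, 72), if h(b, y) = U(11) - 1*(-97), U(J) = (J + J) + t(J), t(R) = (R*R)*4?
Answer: 1/603 ≈ 0.0016584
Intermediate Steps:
t(R) = 4*R² (t(R) = R²*4 = 4*R²)
U(J) = 2*J + 4*J² (U(J) = (J + J) + 4*J² = 2*J + 4*J²)
h(b, y) = 603 (h(b, y) = 2*11*(1 + 2*11) - 1*(-97) = 2*11*(1 + 22) + 97 = 2*11*23 + 97 = 506 + 97 = 603)
1/h(103, 72) = 1/603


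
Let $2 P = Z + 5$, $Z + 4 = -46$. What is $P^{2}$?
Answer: $\frac{2025}{4} \approx 506.25$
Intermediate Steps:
$Z = -50$ ($Z = -4 - 46 = -50$)
$P = - \frac{45}{2}$ ($P = \frac{-50 + 5}{2} = \frac{1}{2} \left(-45\right) = - \frac{45}{2} \approx -22.5$)
$P^{2} = \left(- \frac{45}{2}\right)^{2} = \frac{2025}{4}$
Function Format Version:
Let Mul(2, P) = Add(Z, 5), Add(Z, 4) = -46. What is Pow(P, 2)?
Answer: Rational(2025, 4) ≈ 506.25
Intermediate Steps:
Z = -50 (Z = Add(-4, -46) = -50)
P = Rational(-45, 2) (P = Mul(Rational(1, 2), Add(-50, 5)) = Mul(Rational(1, 2), -45) = Rational(-45, 2) ≈ -22.500)
Pow(P, 2) = Pow(Rational(-45, 2), 2) = Rational(2025, 4)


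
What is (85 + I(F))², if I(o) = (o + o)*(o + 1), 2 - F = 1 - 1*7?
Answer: 52441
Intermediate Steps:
F = 8 (F = 2 - (1 - 1*7) = 2 - (1 - 7) = 2 - 1*(-6) = 2 + 6 = 8)
I(o) = 2*o*(1 + o) (I(o) = (2*o)*(1 + o) = 2*o*(1 + o))
(85 + I(F))² = (85 + 2*8*(1 + 8))² = (85 + 2*8*9)² = (85 + 144)² = 229² = 52441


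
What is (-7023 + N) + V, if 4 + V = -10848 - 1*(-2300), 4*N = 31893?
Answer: -30407/4 ≈ -7601.8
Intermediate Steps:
N = 31893/4 (N = (¼)*31893 = 31893/4 ≈ 7973.3)
V = -8552 (V = -4 + (-10848 - 1*(-2300)) = -4 + (-10848 + 2300) = -4 - 8548 = -8552)
(-7023 + N) + V = (-7023 + 31893/4) - 8552 = 3801/4 - 8552 = -30407/4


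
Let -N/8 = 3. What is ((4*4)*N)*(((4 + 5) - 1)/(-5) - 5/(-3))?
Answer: -128/5 ≈ -25.600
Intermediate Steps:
N = -24 (N = -8*3 = -24)
((4*4)*N)*(((4 + 5) - 1)/(-5) - 5/(-3)) = ((4*4)*(-24))*(((4 + 5) - 1)/(-5) - 5/(-3)) = (16*(-24))*((9 - 1)*(-1/5) - 5*(-1/3)) = -384*(8*(-1/5) + 5/3) = -384*(-8/5 + 5/3) = -384*1/15 = -128/5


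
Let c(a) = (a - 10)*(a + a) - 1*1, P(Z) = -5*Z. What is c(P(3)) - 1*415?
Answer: 334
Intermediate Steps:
c(a) = -1 + 2*a*(-10 + a) (c(a) = (-10 + a)*(2*a) - 1 = 2*a*(-10 + a) - 1 = -1 + 2*a*(-10 + a))
c(P(3)) - 1*415 = (-1 - (-100)*3 + 2*(-5*3)**2) - 1*415 = (-1 - 20*(-15) + 2*(-15)**2) - 415 = (-1 + 300 + 2*225) - 415 = (-1 + 300 + 450) - 415 = 749 - 415 = 334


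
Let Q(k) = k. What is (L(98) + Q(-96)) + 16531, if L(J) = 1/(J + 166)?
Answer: 4338841/264 ≈ 16435.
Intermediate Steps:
L(J) = 1/(166 + J)
(L(98) + Q(-96)) + 16531 = (1/(166 + 98) - 96) + 16531 = (1/264 - 96) + 16531 = -25343/264 + 16531 = 4338841/264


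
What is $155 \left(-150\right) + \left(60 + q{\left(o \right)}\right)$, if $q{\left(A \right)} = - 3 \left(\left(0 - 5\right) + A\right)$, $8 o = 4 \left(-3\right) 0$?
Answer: $-23175$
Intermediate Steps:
$o = 0$ ($o = \frac{4 \left(-3\right) 0}{8} = \frac{\left(-12\right) 0}{8} = \frac{1}{8} \cdot 0 = 0$)
$q{\left(A \right)} = 15 - 3 A$ ($q{\left(A \right)} = - 3 \left(-5 + A\right) = 15 - 3 A$)
$155 \left(-150\right) + \left(60 + q{\left(o \right)}\right) = 155 \left(-150\right) + \left(60 + \left(15 - 0\right)\right) = -23250 + \left(60 + \left(15 + 0\right)\right) = -23250 + \left(60 + 15\right) = -23250 + 75 = -23175$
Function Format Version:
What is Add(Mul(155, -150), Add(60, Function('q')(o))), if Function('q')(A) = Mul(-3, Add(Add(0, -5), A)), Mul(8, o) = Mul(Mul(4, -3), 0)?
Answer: -23175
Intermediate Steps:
o = 0 (o = Mul(Rational(1, 8), Mul(Mul(4, -3), 0)) = Mul(Rational(1, 8), Mul(-12, 0)) = Mul(Rational(1, 8), 0) = 0)
Function('q')(A) = Add(15, Mul(-3, A)) (Function('q')(A) = Mul(-3, Add(-5, A)) = Add(15, Mul(-3, A)))
Add(Mul(155, -150), Add(60, Function('q')(o))) = Add(Mul(155, -150), Add(60, Add(15, Mul(-3, 0)))) = Add(-23250, Add(60, Add(15, 0))) = Add(-23250, Add(60, 15)) = Add(-23250, 75) = -23175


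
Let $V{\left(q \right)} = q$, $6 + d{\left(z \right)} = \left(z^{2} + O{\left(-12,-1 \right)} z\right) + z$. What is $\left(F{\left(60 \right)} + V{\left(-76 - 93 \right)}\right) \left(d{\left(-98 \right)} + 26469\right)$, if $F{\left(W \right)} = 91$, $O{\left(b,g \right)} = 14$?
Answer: $-2698566$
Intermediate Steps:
$d{\left(z \right)} = -6 + z^{2} + 15 z$ ($d{\left(z \right)} = -6 + \left(\left(z^{2} + 14 z\right) + z\right) = -6 + \left(z^{2} + 15 z\right) = -6 + z^{2} + 15 z$)
$\left(F{\left(60 \right)} + V{\left(-76 - 93 \right)}\right) \left(d{\left(-98 \right)} + 26469\right) = \left(91 - 169\right) \left(\left(-6 + \left(-98\right)^{2} + 15 \left(-98\right)\right) + 26469\right) = \left(91 - 169\right) \left(\left(-6 + 9604 - 1470\right) + 26469\right) = \left(91 - 169\right) \left(8128 + 26469\right) = \left(-78\right) 34597 = -2698566$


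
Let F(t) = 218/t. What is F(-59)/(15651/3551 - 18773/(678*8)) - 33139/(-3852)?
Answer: 19465761948037/4142664058068 ≈ 4.6989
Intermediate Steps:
F(-59)/(15651/3551 - 18773/(678*8)) - 33139/(-3852) = (218/(-59))/(15651/3551 - 18773/(678*8)) - 33139/(-3852) = (218*(-1/59))/(15651*(1/3551) - 18773/5424) - 33139*(-1/3852) = -218/(59*(15651/3551 - 18773*1/5424)) + 33139/3852 = -218/(59*(15651/3551 - 18773/5424)) + 33139/3852 = -218/(59*18228101/19260624) + 33139/3852 = -218/59*19260624/18228101 + 33139/3852 = -4198816032/1075457959 + 33139/3852 = 19465761948037/4142664058068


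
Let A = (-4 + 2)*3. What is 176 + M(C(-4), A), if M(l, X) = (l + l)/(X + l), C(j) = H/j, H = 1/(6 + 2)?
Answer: 33970/193 ≈ 176.01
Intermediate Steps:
H = 1/8 ≈ 0.12500
C(j) = 1/(8*j)
A = -6 (A = -2*3 = -6)
M(l, X) = 2*l/(X + l) (M(l, X) = (2*l)/(X + l) = 2*l/(X + l))
176 + M(C(-4), A) = 176 + 2*((1/8)/(-4))/(-6 + (1/8)/(-4)) = 176 + 2*((1/8)*(-1/4))/(-6 + (1/8)*(-1/4)) = 176 + 2*(-1/32)/(-6 - 1/32) = 176 + 2*(-1/32)/(-193/32) = 176 + 2*(-1/32)*(-32/193) = 176 + 2/193 = 33970/193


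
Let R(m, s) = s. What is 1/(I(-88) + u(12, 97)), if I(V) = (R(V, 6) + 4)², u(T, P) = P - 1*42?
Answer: 1/155 ≈ 0.0064516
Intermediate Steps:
u(T, P) = -42 + P (u(T, P) = P - 42 = -42 + P)
I(V) = 100 (I(V) = (6 + 4)² = 10² = 100)
1/(I(-88) + u(12, 97)) = 1/(100 + (-42 + 97)) = 1/(100 + 55) = 1/155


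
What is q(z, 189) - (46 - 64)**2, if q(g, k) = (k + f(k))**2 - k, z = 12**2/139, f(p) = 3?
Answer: 36351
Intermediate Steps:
z = 144/139 (z = 144*(1/139) = 144/139 ≈ 1.0360)
q(g, k) = (3 + k)**2 - k (q(g, k) = (k + 3)**2 - k = (3 + k)**2 - k)
q(z, 189) - (46 - 64)**2 = ((3 + 189)**2 - 1*189) - (46 - 64)**2 = (192**2 - 189) - 1*(-18)**2 = (36864 - 189) - 1*324 = 36675 - 324 = 36351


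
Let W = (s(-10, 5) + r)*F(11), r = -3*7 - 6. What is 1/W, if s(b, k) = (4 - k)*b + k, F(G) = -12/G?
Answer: 11/144 ≈ 0.076389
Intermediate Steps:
r = -27 (r = -21 - 6 = -27)
s(b, k) = k + b*(4 - k) (s(b, k) = b*(4 - k) + k = k + b*(4 - k))
W = 144/11 (W = ((5 + 4*(-10) - 1*(-10)*5) - 27)*(-12/11) = ((5 - 40 + 50) - 27)*(-12*1/11) = (15 - 27)*(-12/11) = -12*(-12/11) = 144/11 ≈ 13.091)
1/W = 1/(144/11) = 11/144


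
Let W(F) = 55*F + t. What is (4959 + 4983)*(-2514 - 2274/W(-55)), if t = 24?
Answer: -74984950080/3001 ≈ -2.4987e+7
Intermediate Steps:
W(F) = 24 + 55*F (W(F) = 55*F + 24 = 24 + 55*F)
(4959 + 4983)*(-2514 - 2274/W(-55)) = (4959 + 4983)*(-2514 - 2274/(24 + 55*(-55))) = 9942*(-2514 - 2274/(24 - 3025)) = 9942*(-2514 - 2274/(-3001)) = 9942*(-2514 - 2274*(-1/3001)) = 9942*(-2514 + 2274/3001) = 9942*(-7542240/3001) = -74984950080/3001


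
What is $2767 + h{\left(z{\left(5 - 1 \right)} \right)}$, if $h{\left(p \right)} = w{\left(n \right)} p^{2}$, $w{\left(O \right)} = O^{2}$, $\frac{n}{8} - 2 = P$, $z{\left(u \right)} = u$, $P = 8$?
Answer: $105167$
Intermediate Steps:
$n = 80$ ($n = 16 + 8 \cdot 8 = 16 + 64 = 80$)
$h{\left(p \right)} = 6400 p^{2}$ ($h{\left(p \right)} = 80^{2} p^{2} = 6400 p^{2}$)
$2767 + h{\left(z{\left(5 - 1 \right)} \right)} = 2767 + 6400 \left(5 - 1\right)^{2} = 2767 + 6400 \cdot 4^{2} = 2767 + 6400 \cdot 16 = 2767 + 102400 = 105167$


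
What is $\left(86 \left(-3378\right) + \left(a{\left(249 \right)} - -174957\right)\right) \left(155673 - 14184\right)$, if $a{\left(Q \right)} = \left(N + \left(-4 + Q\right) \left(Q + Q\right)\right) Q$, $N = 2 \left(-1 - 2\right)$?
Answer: $4281944569605$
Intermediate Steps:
$N = -6$ ($N = 2 \left(-3\right) = -6$)
$a{\left(Q \right)} = Q \left(-6 + 2 Q \left(-4 + Q\right)\right)$ ($a{\left(Q \right)} = \left(-6 + \left(-4 + Q\right) \left(Q + Q\right)\right) Q = \left(-6 + \left(-4 + Q\right) 2 Q\right) Q = \left(-6 + 2 Q \left(-4 + Q\right)\right) Q = Q \left(-6 + 2 Q \left(-4 + Q\right)\right)$)
$\left(86 \left(-3378\right) + \left(a{\left(249 \right)} - -174957\right)\right) \left(155673 - 14184\right) = \left(86 \left(-3378\right) - \left(-174957 - 498 \left(-3 + 249^{2} - 996\right)\right)\right) \left(155673 - 14184\right) = \left(-290508 + \left(2 \cdot 249 \left(-3 + 62001 - 996\right) + 174957\right)\right) 141489 = \left(-290508 + \left(2 \cdot 249 \cdot 61002 + 174957\right)\right) 141489 = \left(-290508 + \left(30378996 + 174957\right)\right) 141489 = \left(-290508 + 30553953\right) 141489 = 30263445 \cdot 141489 = 4281944569605$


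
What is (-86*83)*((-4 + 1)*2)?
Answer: 42828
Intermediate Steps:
(-86*83)*((-4 + 1)*2) = -(-21414)*2 = -7138*(-6) = 42828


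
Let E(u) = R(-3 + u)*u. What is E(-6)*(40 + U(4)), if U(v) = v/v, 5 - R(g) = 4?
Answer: -246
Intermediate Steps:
R(g) = 1 (R(g) = 5 - 1*4 = 5 - 4 = 1)
U(v) = 1
E(u) = u (E(u) = 1*u = u)
E(-6)*(40 + U(4)) = -6*(40 + 1) = -6*41 = -246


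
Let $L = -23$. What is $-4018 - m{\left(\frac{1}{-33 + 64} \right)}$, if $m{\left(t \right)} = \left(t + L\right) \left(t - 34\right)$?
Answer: $- \frac{4611034}{961} \approx -4798.2$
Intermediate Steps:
$m{\left(t \right)} = \left(-34 + t\right) \left(-23 + t\right)$ ($m{\left(t \right)} = \left(t - 23\right) \left(t - 34\right) = \left(-23 + t\right) \left(-34 + t\right) = \left(-34 + t\right) \left(-23 + t\right)$)
$-4018 - m{\left(\frac{1}{-33 + 64} \right)} = -4018 - \left(782 + \left(\frac{1}{-33 + 64}\right)^{2} - \frac{57}{-33 + 64}\right) = -4018 - \left(782 + \left(\frac{1}{31}\right)^{2} - \frac{57}{31}\right) = -4018 - \left(782 + \frac{1}{961} - \frac{57}{31}\right) = -4018 - \frac{749736}{961} = - \frac{4611034}{961}$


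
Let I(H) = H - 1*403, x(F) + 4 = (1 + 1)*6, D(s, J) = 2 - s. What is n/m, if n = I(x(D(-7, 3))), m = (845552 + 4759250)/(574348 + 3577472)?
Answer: -819984450/2802401 ≈ -292.60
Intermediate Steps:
x(F) = 8 (x(F) = -4 + (1 + 1)*6 = -4 + 2*6 = -4 + 12 = 8)
I(H) = -403 + H (I(H) = H - 403 = -403 + H)
m = 2802401/2075910 (m = 5604802/4151820 = 5604802*(1/4151820) = 2802401/2075910 ≈ 1.3500)
n = -395 (n = -403 + 8 = -395)
n/m = -395/2802401/2075910 = -395*2075910/2802401 = -819984450/2802401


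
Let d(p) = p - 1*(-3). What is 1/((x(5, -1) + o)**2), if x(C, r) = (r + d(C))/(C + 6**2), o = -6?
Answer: 1681/57121 ≈ 0.029429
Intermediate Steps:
d(p) = 3 + p (d(p) = p + 3 = 3 + p)
x(C, r) = (3 + C + r)/(36 + C) (x(C, r) = (r + (3 + C))/(C + 6**2) = (3 + C + r)/(C + 36) = (3 + C + r)/(36 + C))
1/((x(5, -1) + o)**2) = 1/(((3 + 5 - 1)/(36 + 5) - 6)**2) = 1/((7/41 - 6)**2) = 1/((-239/41)**2) = 1/(57121/1681) = 1681/57121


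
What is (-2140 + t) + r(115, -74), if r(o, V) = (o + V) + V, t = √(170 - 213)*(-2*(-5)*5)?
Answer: -2173 + 50*I*√43 ≈ -2173.0 + 327.87*I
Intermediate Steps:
t = 50*I*√43 (t = √(-43)*(10*5) = (I*√43)*50 = 50*I*√43 ≈ 327.87*I)
r(o, V) = o + 2*V (r(o, V) = (V + o) + V = o + 2*V)
(-2140 + t) + r(115, -74) = (-2140 + 50*I*√43) + (115 + 2*(-74)) = (-2140 + 50*I*√43) + (115 - 148) = (-2140 + 50*I*√43) - 33 = -2173 + 50*I*√43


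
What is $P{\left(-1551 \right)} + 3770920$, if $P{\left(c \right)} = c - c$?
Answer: $3770920$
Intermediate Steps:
$P{\left(c \right)} = 0$
$P{\left(-1551 \right)} + 3770920 = 0 + 3770920 = 3770920$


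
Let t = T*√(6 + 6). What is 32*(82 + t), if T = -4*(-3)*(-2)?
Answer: 2624 - 1536*√3 ≈ -36.430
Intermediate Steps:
T = -24 (T = 12*(-2) = -24)
t = -48*√3 (t = -24*√(6 + 6) = -48*√3 ≈ -83.138)
32*(82 + t) = 32*(82 - 48*√3) = 2624 - 1536*√3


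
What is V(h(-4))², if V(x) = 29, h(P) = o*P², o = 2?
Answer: 841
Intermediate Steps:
h(P) = 2*P²
V(h(-4))² = 29² = 841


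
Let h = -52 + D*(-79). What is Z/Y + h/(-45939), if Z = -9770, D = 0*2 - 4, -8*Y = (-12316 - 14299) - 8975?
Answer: -119999600/54498967 ≈ -2.2019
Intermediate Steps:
Y = 17795/4 (Y = -((-12316 - 14299) - 8975)/8 = -(-26615 - 8975)/8 = -⅛*(-35590) = 17795/4 ≈ 4448.8)
D = -4 (D = 0 - 4 = -4)
h = 264 (h = -52 - 4*(-79) = -52 + 316 = 264)
Z/Y + h/(-45939) = -9770/17795/4 + 264/(-45939) = -9770*4/17795 + 264*(-1/45939) = -7816/3559 - 88/15313 = -119999600/54498967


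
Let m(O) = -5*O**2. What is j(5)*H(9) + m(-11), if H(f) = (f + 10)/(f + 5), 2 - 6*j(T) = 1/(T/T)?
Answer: -50801/84 ≈ -604.77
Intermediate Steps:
j(T) = 1/6 (j(T) = 1/3 - 1/(6*(T/T)) = 1/3 - 1/6/1 = 1/3 - 1/6*1 = 1/3 - 1/6 = 1/6)
H(f) = (10 + f)/(5 + f)
j(5)*H(9) + m(-11) = ((10 + 9)/(5 + 9))/6 - 5*(-11)**2 = (19/14)/6 - 5*121 = ((1/14)*19)/6 - 605 = (1/6)*(19/14) - 605 = 19/84 - 605 = -50801/84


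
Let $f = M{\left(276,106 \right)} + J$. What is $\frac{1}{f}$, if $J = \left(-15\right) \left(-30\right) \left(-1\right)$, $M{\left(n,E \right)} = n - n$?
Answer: $- \frac{1}{450} \approx -0.0022222$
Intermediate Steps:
$M{\left(n,E \right)} = 0$
$J = -450$ ($J = 450 \left(-1\right) = -450$)
$f = -450$ ($f = 0 - 450 = -450$)
$\frac{1}{f} = \frac{1}{-450} = - \frac{1}{450}$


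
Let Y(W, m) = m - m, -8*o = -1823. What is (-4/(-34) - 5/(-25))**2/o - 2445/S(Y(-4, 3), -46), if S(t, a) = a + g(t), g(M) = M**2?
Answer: 32203791147/605874050 ≈ 53.153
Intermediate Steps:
o = 1823/8 (o = -1/8*(-1823) = 1823/8 ≈ 227.88)
Y(W, m) = 0
S(t, a) = a + t**2
(-4/(-34) - 5/(-25))**2/o - 2445/S(Y(-4, 3), -46) = (-4/(-34) - 5/(-25))**2/(1823/8) - 2445/(-46 + 0**2) = (-4*(-1/34) - 5*(-1/25))**2*(8/1823) - 2445/(-46 + 0) = (2/17 + 1/5)**2*(8/1823) - 2445/(-46) = (27/85)**2*(8/1823) - 2445*(-1/46) = (729/7225)*(8/1823) + 2445/46 = 5832/13171175 + 2445/46 = 32203791147/605874050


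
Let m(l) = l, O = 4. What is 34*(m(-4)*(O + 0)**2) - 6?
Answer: -2182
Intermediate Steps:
34*(m(-4)*(O + 0)**2) - 6 = 34*(-4*(4 + 0)**2) - 6 = 34*(-4*4**2) - 6 = 34*(-4*16) - 6 = 34*(-64) - 6 = -2176 - 6 = -2182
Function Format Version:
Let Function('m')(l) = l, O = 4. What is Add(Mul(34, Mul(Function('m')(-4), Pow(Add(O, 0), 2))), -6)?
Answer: -2182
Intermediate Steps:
Add(Mul(34, Mul(Function('m')(-4), Pow(Add(O, 0), 2))), -6) = Add(Mul(34, Mul(-4, Pow(Add(4, 0), 2))), -6) = Add(Mul(34, Mul(-4, Pow(4, 2))), -6) = Add(Mul(34, Mul(-4, 16)), -6) = Add(Mul(34, -64), -6) = Add(-2176, -6) = -2182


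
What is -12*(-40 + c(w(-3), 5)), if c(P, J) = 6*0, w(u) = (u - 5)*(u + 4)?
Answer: 480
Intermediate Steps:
w(u) = (-5 + u)*(4 + u)
c(P, J) = 0
-12*(-40 + c(w(-3), 5)) = -12*(-40 + 0) = -12*(-40) = 480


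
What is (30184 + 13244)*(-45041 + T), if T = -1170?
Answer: -2006851308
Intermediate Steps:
(30184 + 13244)*(-45041 + T) = (30184 + 13244)*(-45041 - 1170) = 43428*(-46211) = -2006851308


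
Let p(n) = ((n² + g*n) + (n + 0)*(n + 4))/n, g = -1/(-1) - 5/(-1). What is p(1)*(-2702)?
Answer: -32424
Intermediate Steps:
g = 6 (g = -1*(-1) - 5*(-1) = 1 + 5 = 6)
p(n) = (n² + 6*n + n*(4 + n))/n (p(n) = ((n² + 6*n) + (n + 0)*(n + 4))/n = ((n² + 6*n) + n*(4 + n))/n = (n² + 6*n + n*(4 + n))/n)
p(1)*(-2702) = (10 + 2*1)*(-2702) = (10 + 2)*(-2702) = 12*(-2702) = -32424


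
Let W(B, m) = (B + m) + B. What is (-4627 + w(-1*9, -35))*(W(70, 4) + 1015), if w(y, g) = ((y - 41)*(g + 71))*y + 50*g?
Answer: 11384857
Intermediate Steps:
W(B, m) = m + 2*B
w(y, g) = 50*g + y*(-41 + y)*(71 + g) (w(y, g) = ((-41 + y)*(71 + g))*y + 50*g = y*(-41 + y)*(71 + g) + 50*g = 50*g + y*(-41 + y)*(71 + g))
(-4627 + w(-1*9, -35))*(W(70, 4) + 1015) = (-4627 + (-(-2911)*9 + 50*(-35) + 71*(-1*9)² - 35*(-1*9)² - 41*(-35)*(-1*9)))*((4 + 2*70) + 1015) = (-4627 + (-2911*(-9) - 1750 + 71*(-9)² - 35*(-9)² - 41*(-35)*(-9)))*((4 + 140) + 1015) = (-4627 + (26199 - 1750 + 71*81 - 35*81 - 12915))*(144 + 1015) = (-4627 + (26199 - 1750 + 5751 - 2835 - 12915))*1159 = (-4627 + 14450)*1159 = 9823*1159 = 11384857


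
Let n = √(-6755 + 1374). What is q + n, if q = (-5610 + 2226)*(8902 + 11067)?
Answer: -67575096 + I*√5381 ≈ -6.7575e+7 + 73.355*I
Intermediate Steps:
q = -67575096 (q = -3384*19969 = -67575096)
n = I*√5381 (n = √(-5381) = I*√5381 ≈ 73.355*I)
q + n = -67575096 + I*√5381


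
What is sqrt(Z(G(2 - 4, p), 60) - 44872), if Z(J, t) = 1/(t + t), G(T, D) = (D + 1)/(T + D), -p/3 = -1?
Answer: I*sqrt(161539170)/60 ≈ 211.83*I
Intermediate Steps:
p = 3 (p = -3*(-1) = 3)
G(T, D) = (1 + D)/(D + T)
Z(J, t) = 1/(2*t)
sqrt(Z(G(2 - 4, p), 60) - 44872) = sqrt((1/2)/60 - 44872) = sqrt((1/2)*(1/60) - 44872) = sqrt(1/120 - 44872) = sqrt(-5384639/120) = I*sqrt(161539170)/60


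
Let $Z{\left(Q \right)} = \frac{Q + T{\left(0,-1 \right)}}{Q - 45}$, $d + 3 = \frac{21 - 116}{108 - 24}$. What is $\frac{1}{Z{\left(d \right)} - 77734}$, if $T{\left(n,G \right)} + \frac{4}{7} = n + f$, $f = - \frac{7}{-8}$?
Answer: $- \frac{8254}{641615793} \approx -1.2864 \cdot 10^{-5}$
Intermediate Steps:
$f = \frac{7}{8}$ ($f = \left(-7\right) \left(- \frac{1}{8}\right) = \frac{7}{8} \approx 0.875$)
$T{\left(n,G \right)} = \frac{17}{56} + n$ ($T{\left(n,G \right)} = - \frac{4}{7} + \left(n + \frac{7}{8}\right) = - \frac{4}{7} + \left(\frac{7}{8} + n\right) = \frac{17}{56} + n$)
$d = - \frac{347}{84}$ ($d = -3 + \frac{21 - 116}{108 - 24} = -3 - \frac{95}{84} = - \frac{347}{84} \approx -4.131$)
$Z{\left(Q \right)} = \frac{\frac{17}{56} + Q}{-45 + Q}$ ($Z{\left(Q \right)} = \frac{Q + \left(\frac{17}{56} + 0\right)}{Q - 45} = \frac{Q + \frac{17}{56}}{-45 + Q} = \frac{\frac{17}{56} + Q}{-45 + Q}$)
$\frac{1}{Z{\left(d \right)} - 77734} = \frac{1}{\frac{\frac{17}{56} - \frac{347}{84}}{-45 - \frac{347}{84}} - 77734} = \frac{1}{\frac{1}{- \frac{4127}{84}} \left(- \frac{643}{168}\right) - 77734} = \frac{1}{\left(- \frac{84}{4127}\right) \left(- \frac{643}{168}\right) - 77734} = \frac{1}{\frac{643}{8254} - 77734} = \frac{1}{- \frac{641615793}{8254}} = - \frac{8254}{641615793}$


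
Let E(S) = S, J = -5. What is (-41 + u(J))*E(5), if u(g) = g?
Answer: -230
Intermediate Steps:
(-41 + u(J))*E(5) = (-41 - 5)*5 = -46*5 = -230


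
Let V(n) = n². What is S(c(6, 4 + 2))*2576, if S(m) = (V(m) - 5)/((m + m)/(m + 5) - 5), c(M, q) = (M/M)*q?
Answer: -878416/43 ≈ -20428.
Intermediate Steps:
c(M, q) = q (c(M, q) = 1*q = q)
S(m) = (-5 + m²)/(-5 + 2*m/(5 + m)) (S(m) = (m² - 5)/((m + m)/(m + 5) - 5) = (-5 + m²)/((2*m)/(5 + m) - 5) = (-5 + m²)/(2*m/(5 + m) - 5) = (-5 + m²)/(-5 + 2*m/(5 + m)))
S(c(6, 4 + 2))*2576 = ((25 - (4 + 2)³ - 5*(4 + 2)² + 5*(4 + 2))/(25 + 3*(4 + 2)))*2576 = ((25 - 1*6³ - 5*6² + 5*6)/(25 + 3*6))*2576 = ((25 - 1*216 - 5*36 + 30)/(25 + 18))*2576 = ((25 - 216 - 180 + 30)/43)*2576 = ((1/43)*(-341))*2576 = -341/43*2576 = -878416/43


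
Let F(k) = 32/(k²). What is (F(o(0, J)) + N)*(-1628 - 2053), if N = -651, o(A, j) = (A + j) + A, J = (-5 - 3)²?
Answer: 306726687/128 ≈ 2.3963e+6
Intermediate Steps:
J = 64 (J = (-8)² = 64)
o(A, j) = j + 2*A
F(k) = 32/k²
(F(o(0, J)) + N)*(-1628 - 2053) = (32/(64 + 2*0)² - 651)*(-1628 - 2053) = (32/(64 + 0)² - 651)*(-3681) = (32/64² - 651)*(-3681) = (32*(1/4096) - 651)*(-3681) = (1/128 - 651)*(-3681) = -83327/128*(-3681) = 306726687/128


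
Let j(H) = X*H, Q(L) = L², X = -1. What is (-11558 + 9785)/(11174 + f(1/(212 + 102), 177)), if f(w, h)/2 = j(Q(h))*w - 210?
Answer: -278361/1657049 ≈ -0.16799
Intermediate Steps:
j(H) = -H
f(w, h) = -420 - 2*w*h² (f(w, h) = 2*((-h²)*w - 210) = 2*(-w*h² - 210) = 2*(-210 - w*h²) = -420 - 2*w*h²)
(-11558 + 9785)/(11174 + f(1/(212 + 102), 177)) = (-11558 + 9785)/(11174 + (-420 - 2*177²/(212 + 102))) = -1773/(11174 + (-420 - 2*31329/314)) = -1773/(11174 + (-420 - 2*1/314*31329)) = -1773/(11174 + (-420 - 31329/157)) = -1773/(11174 - 97269/157) = -1773/1657049/157 = -1773*157/1657049 = -278361/1657049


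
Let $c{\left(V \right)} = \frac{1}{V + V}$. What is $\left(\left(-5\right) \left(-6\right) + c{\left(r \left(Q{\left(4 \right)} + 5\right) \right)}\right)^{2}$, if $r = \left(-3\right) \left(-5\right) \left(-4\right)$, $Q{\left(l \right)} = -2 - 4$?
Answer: $\frac{12967201}{14400} \approx 900.5$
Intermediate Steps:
$Q{\left(l \right)} = -6$
$r = -60$ ($r = 15 \left(-4\right) = -60$)
$c{\left(V \right)} = \frac{1}{2 V}$
$\left(\left(-5\right) \left(-6\right) + c{\left(r \left(Q{\left(4 \right)} + 5\right) \right)}\right)^{2} = \left(\left(-5\right) \left(-6\right) + \frac{1}{2 \left(- 60 \left(-6 + 5\right)\right)}\right)^{2} = \left(30 + \frac{1}{2 \left(\left(-60\right) \left(-1\right)\right)}\right)^{2} = \left(30 + \frac{1}{2 \cdot 60}\right)^{2} = \left(30 + \frac{1}{2} \cdot \frac{1}{60}\right)^{2} = \left(30 + \frac{1}{120}\right)^{2} = \left(\frac{3601}{120}\right)^{2} = \frac{12967201}{14400}$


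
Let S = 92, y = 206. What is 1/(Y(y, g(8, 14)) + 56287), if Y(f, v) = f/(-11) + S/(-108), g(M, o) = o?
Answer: 297/16711424 ≈ 1.7772e-5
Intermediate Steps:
Y(f, v) = -23/27 - f/11 (Y(f, v) = f/(-11) + 92/(-108) = f*(-1/11) + 92*(-1/108) = -f/11 - 23/27 = -23/27 - f/11)
1/(Y(y, g(8, 14)) + 56287) = 1/((-23/27 - 1/11*206) + 56287) = 1/((-23/27 - 206/11) + 56287) = 1/(-5815/297 + 56287) = 1/(16711424/297) = 297/16711424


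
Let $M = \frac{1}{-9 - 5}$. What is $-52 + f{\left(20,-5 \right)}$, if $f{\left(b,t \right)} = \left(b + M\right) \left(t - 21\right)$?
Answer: $- \frac{3991}{7} \approx -570.14$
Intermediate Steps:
$M = - \frac{1}{14}$ ($M = \frac{1}{-14} = - \frac{1}{14} \approx -0.071429$)
$f{\left(b,t \right)} = \left(-21 + t\right) \left(- \frac{1}{14} + b\right)$ ($f{\left(b,t \right)} = \left(b - \frac{1}{14}\right) \left(t - 21\right) = \left(- \frac{1}{14} + b\right) \left(-21 + t\right) = \left(-21 + t\right) \left(- \frac{1}{14} + b\right)$)
$-52 + f{\left(20,-5 \right)} = -52 + \left(\frac{3}{2} - 420 - - \frac{5}{14} + 20 \left(-5\right)\right) = -52 + \left(\frac{3}{2} - 420 + \frac{5}{14} - 100\right) = -52 - \frac{3627}{7} = - \frac{3991}{7}$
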